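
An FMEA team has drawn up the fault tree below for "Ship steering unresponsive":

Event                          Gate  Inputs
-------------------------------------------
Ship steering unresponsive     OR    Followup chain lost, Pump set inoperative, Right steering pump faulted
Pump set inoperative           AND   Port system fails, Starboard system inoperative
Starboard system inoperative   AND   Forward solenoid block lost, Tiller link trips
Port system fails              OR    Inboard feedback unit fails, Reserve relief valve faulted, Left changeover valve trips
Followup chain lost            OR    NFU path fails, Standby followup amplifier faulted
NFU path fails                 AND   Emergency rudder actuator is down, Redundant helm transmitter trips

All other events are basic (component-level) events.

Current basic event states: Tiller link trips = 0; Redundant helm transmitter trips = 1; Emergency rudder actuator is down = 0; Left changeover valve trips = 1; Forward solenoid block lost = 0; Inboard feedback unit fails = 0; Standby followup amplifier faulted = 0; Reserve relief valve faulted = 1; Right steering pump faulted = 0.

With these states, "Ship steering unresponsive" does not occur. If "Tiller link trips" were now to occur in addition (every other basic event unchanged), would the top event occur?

Counterfactual: set "Tiller link trips" to occurred.
NFU path fails [AND]: Emergency rudder actuator is down=not, Redundant helm transmitter trips=occurs → not all inputs occur → does not occur.
Followup chain lost [OR]: NFU path fails=not, Standby followup amplifier faulted=not → no input occurs → does not occur.
Port system fails [OR]: Inboard feedback unit fails=not, Reserve relief valve faulted=occurs, Left changeover valve trips=occurs → at least one input occurs → occurs.
Starboard system inoperative [AND]: Forward solenoid block lost=not, Tiller link trips=occurs → not all inputs occur → does not occur.
Pump set inoperative [AND]: Port system fails=occurs, Starboard system inoperative=not → not all inputs occur → does not occur.
Ship steering unresponsive [OR]: Followup chain lost=not, Pump set inoperative=not, Right steering pump faulted=not → no input occurs → does not occur.

No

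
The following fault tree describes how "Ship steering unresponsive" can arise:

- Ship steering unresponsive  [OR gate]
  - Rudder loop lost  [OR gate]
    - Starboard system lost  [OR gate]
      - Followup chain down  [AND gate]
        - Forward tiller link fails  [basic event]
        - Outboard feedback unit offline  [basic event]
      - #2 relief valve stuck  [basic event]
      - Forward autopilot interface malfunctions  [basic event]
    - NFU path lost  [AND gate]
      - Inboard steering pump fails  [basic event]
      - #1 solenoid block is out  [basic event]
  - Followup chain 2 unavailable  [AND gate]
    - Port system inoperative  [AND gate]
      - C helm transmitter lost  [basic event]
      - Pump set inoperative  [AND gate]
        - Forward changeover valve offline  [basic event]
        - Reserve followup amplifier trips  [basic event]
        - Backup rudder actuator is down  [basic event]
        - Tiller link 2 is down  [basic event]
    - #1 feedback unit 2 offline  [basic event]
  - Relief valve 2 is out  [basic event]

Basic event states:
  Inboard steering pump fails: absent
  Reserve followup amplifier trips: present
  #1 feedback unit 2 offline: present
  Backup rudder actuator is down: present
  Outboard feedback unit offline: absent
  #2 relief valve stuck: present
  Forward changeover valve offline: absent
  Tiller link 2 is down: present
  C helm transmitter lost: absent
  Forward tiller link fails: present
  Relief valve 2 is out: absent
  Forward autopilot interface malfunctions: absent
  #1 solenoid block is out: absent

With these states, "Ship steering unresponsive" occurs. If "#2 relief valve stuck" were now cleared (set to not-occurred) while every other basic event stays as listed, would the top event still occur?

No

Counterfactual: set "#2 relief valve stuck" to not occurred.
Followup chain down [AND]: Forward tiller link fails=occurs, Outboard feedback unit offline=not → not all inputs occur → does not occur.
Starboard system lost [OR]: Followup chain down=not, #2 relief valve stuck=not, Forward autopilot interface malfunctions=not → no input occurs → does not occur.
NFU path lost [AND]: Inboard steering pump fails=not, #1 solenoid block is out=not → not all inputs occur → does not occur.
Rudder loop lost [OR]: Starboard system lost=not, NFU path lost=not → no input occurs → does not occur.
Pump set inoperative [AND]: Forward changeover valve offline=not, Reserve followup amplifier trips=occurs, Backup rudder actuator is down=occurs, Tiller link 2 is down=occurs → not all inputs occur → does not occur.
Port system inoperative [AND]: C helm transmitter lost=not, Pump set inoperative=not → not all inputs occur → does not occur.
Followup chain 2 unavailable [AND]: Port system inoperative=not, #1 feedback unit 2 offline=occurs → not all inputs occur → does not occur.
Ship steering unresponsive [OR]: Rudder loop lost=not, Followup chain 2 unavailable=not, Relief valve 2 is out=not → no input occurs → does not occur.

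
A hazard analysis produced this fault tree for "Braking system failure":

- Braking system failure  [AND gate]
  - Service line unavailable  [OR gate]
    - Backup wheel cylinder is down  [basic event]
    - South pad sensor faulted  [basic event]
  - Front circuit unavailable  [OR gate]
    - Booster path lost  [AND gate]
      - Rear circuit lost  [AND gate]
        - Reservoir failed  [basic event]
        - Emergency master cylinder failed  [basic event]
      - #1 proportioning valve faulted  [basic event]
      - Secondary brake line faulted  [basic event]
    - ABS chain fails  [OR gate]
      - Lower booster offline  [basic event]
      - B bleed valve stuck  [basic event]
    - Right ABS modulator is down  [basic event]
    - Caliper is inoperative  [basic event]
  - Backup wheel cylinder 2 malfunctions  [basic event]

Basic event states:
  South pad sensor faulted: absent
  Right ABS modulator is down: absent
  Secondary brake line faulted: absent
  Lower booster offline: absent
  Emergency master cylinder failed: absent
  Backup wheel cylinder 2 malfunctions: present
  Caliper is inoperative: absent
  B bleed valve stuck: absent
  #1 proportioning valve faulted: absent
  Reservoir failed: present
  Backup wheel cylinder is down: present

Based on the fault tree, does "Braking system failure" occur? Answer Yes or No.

No

Service line unavailable [OR]: Backup wheel cylinder is down=occurs, South pad sensor faulted=not → at least one input occurs → occurs.
Rear circuit lost [AND]: Reservoir failed=occurs, Emergency master cylinder failed=not → not all inputs occur → does not occur.
Booster path lost [AND]: Rear circuit lost=not, #1 proportioning valve faulted=not, Secondary brake line faulted=not → not all inputs occur → does not occur.
ABS chain fails [OR]: Lower booster offline=not, B bleed valve stuck=not → no input occurs → does not occur.
Front circuit unavailable [OR]: Booster path lost=not, ABS chain fails=not, Right ABS modulator is down=not, Caliper is inoperative=not → no input occurs → does not occur.
Braking system failure [AND]: Service line unavailable=occurs, Front circuit unavailable=not, Backup wheel cylinder 2 malfunctions=occurs → not all inputs occur → does not occur.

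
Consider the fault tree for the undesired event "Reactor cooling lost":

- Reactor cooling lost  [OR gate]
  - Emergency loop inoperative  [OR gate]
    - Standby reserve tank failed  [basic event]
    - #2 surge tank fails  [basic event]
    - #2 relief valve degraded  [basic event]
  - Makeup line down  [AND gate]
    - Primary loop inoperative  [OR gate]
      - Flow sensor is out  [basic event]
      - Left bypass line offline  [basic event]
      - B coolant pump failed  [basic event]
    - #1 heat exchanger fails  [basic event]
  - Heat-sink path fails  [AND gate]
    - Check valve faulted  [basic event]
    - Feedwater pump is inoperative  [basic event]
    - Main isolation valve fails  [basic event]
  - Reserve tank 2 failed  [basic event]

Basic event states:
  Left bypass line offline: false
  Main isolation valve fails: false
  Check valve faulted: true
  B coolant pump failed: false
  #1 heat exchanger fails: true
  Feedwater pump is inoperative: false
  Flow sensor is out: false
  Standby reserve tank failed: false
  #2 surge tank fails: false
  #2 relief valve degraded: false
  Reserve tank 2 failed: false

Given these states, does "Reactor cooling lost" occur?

Emergency loop inoperative [OR]: Standby reserve tank failed=not, #2 surge tank fails=not, #2 relief valve degraded=not → no input occurs → does not occur.
Primary loop inoperative [OR]: Flow sensor is out=not, Left bypass line offline=not, B coolant pump failed=not → no input occurs → does not occur.
Makeup line down [AND]: Primary loop inoperative=not, #1 heat exchanger fails=occurs → not all inputs occur → does not occur.
Heat-sink path fails [AND]: Check valve faulted=occurs, Feedwater pump is inoperative=not, Main isolation valve fails=not → not all inputs occur → does not occur.
Reactor cooling lost [OR]: Emergency loop inoperative=not, Makeup line down=not, Heat-sink path fails=not, Reserve tank 2 failed=not → no input occurs → does not occur.

No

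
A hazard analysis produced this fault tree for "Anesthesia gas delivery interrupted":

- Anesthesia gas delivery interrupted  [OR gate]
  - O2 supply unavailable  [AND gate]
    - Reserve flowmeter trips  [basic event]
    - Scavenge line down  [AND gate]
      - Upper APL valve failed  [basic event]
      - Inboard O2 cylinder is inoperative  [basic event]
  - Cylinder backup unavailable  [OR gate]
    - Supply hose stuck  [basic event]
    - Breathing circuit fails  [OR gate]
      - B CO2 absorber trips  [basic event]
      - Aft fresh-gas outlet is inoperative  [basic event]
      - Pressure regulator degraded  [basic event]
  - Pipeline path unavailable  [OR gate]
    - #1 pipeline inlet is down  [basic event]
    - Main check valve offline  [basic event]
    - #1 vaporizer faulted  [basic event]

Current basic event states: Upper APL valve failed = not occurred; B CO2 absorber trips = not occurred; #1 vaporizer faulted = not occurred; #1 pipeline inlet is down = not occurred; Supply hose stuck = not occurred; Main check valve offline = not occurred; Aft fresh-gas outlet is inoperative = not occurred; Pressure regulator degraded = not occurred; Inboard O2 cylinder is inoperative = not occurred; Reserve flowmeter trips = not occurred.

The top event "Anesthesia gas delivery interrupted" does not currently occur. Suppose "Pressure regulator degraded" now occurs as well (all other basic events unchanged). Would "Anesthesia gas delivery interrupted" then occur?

Counterfactual: set "Pressure regulator degraded" to occurred.
Scavenge line down [AND]: Upper APL valve failed=not, Inboard O2 cylinder is inoperative=not → not all inputs occur → does not occur.
O2 supply unavailable [AND]: Reserve flowmeter trips=not, Scavenge line down=not → not all inputs occur → does not occur.
Breathing circuit fails [OR]: B CO2 absorber trips=not, Aft fresh-gas outlet is inoperative=not, Pressure regulator degraded=occurs → at least one input occurs → occurs.
Cylinder backup unavailable [OR]: Supply hose stuck=not, Breathing circuit fails=occurs → at least one input occurs → occurs.
Pipeline path unavailable [OR]: #1 pipeline inlet is down=not, Main check valve offline=not, #1 vaporizer faulted=not → no input occurs → does not occur.
Anesthesia gas delivery interrupted [OR]: O2 supply unavailable=not, Cylinder backup unavailable=occurs, Pipeline path unavailable=not → at least one input occurs → occurs.

Yes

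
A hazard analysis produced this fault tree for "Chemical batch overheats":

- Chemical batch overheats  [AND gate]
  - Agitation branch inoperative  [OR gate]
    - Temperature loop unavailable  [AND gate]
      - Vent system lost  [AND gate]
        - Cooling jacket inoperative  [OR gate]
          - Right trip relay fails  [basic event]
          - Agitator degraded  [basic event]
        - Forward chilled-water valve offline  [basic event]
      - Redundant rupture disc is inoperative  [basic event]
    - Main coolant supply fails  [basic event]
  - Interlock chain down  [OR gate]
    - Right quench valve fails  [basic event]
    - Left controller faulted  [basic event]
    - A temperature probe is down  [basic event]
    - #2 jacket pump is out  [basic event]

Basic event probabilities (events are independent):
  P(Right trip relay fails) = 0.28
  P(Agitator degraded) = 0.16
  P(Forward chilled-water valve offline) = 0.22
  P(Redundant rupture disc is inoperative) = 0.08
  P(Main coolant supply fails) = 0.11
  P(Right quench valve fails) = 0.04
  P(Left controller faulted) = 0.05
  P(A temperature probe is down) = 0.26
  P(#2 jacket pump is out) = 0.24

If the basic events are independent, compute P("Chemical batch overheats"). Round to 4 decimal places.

P(Cooling jacket inoperative) [OR] = 1 − (1−0.28) × (1−0.16) = 0.395200
P(Vent system lost) [AND] = 0.395200 × 0.22 = 0.086944
P(Temperature loop unavailable) [AND] = 0.086944 × 0.08 = 0.006956
P(Agitation branch inoperative) [OR] = 1 − (1−0.006956) × (1−0.11) = 0.116191
P(Interlock chain down) [OR] = 1 − (1−0.04) × (1−0.05) × (1−0.26) × (1−0.24) = 0.487091
P(Chemical batch overheats) [AND] = 0.116191 × 0.487091 = 0.056596
Rounded to 4 decimal places: P(Chemical batch overheats) ≈ 0.0566.

0.0566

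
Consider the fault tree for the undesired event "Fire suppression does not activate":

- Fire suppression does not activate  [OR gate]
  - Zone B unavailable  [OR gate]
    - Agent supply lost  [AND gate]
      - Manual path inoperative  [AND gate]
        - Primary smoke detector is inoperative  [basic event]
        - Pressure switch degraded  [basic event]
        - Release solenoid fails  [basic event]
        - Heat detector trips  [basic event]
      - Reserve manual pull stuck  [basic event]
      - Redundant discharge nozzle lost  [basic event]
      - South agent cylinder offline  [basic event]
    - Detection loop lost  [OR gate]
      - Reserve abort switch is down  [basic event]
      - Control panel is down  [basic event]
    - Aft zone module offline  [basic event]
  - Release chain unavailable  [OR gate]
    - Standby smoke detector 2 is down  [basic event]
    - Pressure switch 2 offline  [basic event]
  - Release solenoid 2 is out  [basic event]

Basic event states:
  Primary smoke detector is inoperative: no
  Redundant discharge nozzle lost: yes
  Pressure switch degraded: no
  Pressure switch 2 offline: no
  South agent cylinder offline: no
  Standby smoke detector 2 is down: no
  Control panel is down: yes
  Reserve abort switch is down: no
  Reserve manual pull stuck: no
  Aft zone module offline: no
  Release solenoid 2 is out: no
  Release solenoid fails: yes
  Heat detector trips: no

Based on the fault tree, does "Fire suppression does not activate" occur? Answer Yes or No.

Yes

Manual path inoperative [AND]: Primary smoke detector is inoperative=not, Pressure switch degraded=not, Release solenoid fails=occurs, Heat detector trips=not → not all inputs occur → does not occur.
Agent supply lost [AND]: Manual path inoperative=not, Reserve manual pull stuck=not, Redundant discharge nozzle lost=occurs, South agent cylinder offline=not → not all inputs occur → does not occur.
Detection loop lost [OR]: Reserve abort switch is down=not, Control panel is down=occurs → at least one input occurs → occurs.
Zone B unavailable [OR]: Agent supply lost=not, Detection loop lost=occurs, Aft zone module offline=not → at least one input occurs → occurs.
Release chain unavailable [OR]: Standby smoke detector 2 is down=not, Pressure switch 2 offline=not → no input occurs → does not occur.
Fire suppression does not activate [OR]: Zone B unavailable=occurs, Release chain unavailable=not, Release solenoid 2 is out=not → at least one input occurs → occurs.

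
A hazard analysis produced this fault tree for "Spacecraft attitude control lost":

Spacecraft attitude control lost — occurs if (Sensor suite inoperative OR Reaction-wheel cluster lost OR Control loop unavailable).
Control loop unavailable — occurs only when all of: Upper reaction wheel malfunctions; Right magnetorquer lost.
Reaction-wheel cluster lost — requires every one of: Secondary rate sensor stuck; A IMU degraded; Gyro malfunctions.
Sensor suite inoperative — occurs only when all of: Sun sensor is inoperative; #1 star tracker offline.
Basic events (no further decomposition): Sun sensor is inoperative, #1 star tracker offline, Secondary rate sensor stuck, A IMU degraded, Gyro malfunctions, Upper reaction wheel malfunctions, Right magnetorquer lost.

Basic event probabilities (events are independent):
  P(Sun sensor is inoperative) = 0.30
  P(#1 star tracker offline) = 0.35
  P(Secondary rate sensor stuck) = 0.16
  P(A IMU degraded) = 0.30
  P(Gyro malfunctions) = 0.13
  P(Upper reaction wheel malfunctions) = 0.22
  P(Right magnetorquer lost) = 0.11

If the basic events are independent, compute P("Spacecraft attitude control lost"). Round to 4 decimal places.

P(Sensor suite inoperative) [AND] = 0.30 × 0.35 = 0.105000
P(Reaction-wheel cluster lost) [AND] = 0.16 × 0.30 × 0.13 = 0.006240
P(Control loop unavailable) [AND] = 0.22 × 0.11 = 0.024200
P(Spacecraft attitude control lost) [OR] = 1 − (1−0.105000) × (1−0.006240) × (1−0.024200) = 0.132109
Rounded to 4 decimal places: P(Spacecraft attitude control lost) ≈ 0.1321.

0.1321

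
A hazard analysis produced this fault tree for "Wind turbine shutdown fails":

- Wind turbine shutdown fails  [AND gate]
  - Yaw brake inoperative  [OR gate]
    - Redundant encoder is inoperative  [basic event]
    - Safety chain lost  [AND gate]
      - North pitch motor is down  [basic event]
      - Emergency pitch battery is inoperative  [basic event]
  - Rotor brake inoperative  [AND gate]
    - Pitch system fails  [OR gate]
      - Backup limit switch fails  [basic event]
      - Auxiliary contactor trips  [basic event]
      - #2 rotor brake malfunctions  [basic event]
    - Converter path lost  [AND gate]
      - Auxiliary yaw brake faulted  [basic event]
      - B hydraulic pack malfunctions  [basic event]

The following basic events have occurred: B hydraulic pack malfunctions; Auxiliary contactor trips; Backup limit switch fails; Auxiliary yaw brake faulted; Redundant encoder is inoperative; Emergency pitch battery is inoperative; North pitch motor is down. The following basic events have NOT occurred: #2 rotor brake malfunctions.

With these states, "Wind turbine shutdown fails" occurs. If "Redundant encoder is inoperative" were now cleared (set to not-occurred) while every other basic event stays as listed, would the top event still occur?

Yes

Counterfactual: set "Redundant encoder is inoperative" to not occurred.
Safety chain lost [AND]: North pitch motor is down=occurs, Emergency pitch battery is inoperative=occurs → all inputs occur → occurs.
Yaw brake inoperative [OR]: Redundant encoder is inoperative=not, Safety chain lost=occurs → at least one input occurs → occurs.
Pitch system fails [OR]: Backup limit switch fails=occurs, Auxiliary contactor trips=occurs, #2 rotor brake malfunctions=not → at least one input occurs → occurs.
Converter path lost [AND]: Auxiliary yaw brake faulted=occurs, B hydraulic pack malfunctions=occurs → all inputs occur → occurs.
Rotor brake inoperative [AND]: Pitch system fails=occurs, Converter path lost=occurs → all inputs occur → occurs.
Wind turbine shutdown fails [AND]: Yaw brake inoperative=occurs, Rotor brake inoperative=occurs → all inputs occur → occurs.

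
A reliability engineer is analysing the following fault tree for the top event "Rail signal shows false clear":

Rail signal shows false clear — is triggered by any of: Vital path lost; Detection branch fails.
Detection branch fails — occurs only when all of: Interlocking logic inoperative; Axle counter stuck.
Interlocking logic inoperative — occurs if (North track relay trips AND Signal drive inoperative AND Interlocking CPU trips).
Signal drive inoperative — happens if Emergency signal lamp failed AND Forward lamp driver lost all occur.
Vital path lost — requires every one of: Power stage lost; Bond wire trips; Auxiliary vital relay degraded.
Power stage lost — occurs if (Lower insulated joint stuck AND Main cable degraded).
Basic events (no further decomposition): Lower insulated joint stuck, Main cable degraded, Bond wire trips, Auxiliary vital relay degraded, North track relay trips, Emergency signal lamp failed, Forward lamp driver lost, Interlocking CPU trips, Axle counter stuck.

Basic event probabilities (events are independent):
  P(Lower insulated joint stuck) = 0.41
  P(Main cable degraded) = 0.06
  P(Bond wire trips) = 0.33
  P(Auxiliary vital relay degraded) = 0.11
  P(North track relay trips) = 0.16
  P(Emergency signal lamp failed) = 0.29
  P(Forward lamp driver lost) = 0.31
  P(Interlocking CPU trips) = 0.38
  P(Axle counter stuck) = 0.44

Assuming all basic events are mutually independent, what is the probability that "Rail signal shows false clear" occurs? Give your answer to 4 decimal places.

0.0033

P(Power stage lost) [AND] = 0.41 × 0.06 = 0.024600
P(Vital path lost) [AND] = 0.024600 × 0.33 × 0.11 = 0.000893
P(Signal drive inoperative) [AND] = 0.29 × 0.31 = 0.089900
P(Interlocking logic inoperative) [AND] = 0.16 × 0.089900 × 0.38 = 0.005466
P(Detection branch fails) [AND] = 0.005466 × 0.44 = 0.002405
P(Rail signal shows false clear) [OR] = 1 − (1−0.000893) × (1−0.002405) = 0.003296
Rounded to 4 decimal places: P(Rail signal shows false clear) ≈ 0.0033.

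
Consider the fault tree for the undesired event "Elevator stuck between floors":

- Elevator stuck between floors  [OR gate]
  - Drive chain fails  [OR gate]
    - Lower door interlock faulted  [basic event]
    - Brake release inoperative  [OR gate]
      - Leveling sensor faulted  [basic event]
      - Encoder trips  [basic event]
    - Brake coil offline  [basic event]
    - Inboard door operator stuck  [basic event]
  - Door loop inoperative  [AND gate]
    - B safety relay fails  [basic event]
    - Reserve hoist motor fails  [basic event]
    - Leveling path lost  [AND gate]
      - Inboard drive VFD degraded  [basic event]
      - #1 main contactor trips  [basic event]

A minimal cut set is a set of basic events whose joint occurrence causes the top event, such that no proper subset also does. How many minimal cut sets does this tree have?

6

Brake release inoperative [OR]: union of children's cut sets → 2 cut set(s).
Drive chain fails [OR]: union of children's cut sets → 5 cut set(s).
Leveling path lost [AND]: one cut set from each child combined → 1 × 1 = 1 cut set(s).
Door loop inoperative [AND]: one cut set from each child combined → 1 × 1 × 1 = 1 cut set(s).
Elevator stuck between floors [OR]: union of children's cut sets → 6 cut set(s).
Minimal cut sets: {Lower door interlock faulted}; {Leveling sensor faulted}; {Encoder trips}; {Brake coil offline}; {Inboard door operator stuck}; {#1 main contactor trips, B safety relay fails, Inboard drive VFD degraded, Reserve hoist motor fails}.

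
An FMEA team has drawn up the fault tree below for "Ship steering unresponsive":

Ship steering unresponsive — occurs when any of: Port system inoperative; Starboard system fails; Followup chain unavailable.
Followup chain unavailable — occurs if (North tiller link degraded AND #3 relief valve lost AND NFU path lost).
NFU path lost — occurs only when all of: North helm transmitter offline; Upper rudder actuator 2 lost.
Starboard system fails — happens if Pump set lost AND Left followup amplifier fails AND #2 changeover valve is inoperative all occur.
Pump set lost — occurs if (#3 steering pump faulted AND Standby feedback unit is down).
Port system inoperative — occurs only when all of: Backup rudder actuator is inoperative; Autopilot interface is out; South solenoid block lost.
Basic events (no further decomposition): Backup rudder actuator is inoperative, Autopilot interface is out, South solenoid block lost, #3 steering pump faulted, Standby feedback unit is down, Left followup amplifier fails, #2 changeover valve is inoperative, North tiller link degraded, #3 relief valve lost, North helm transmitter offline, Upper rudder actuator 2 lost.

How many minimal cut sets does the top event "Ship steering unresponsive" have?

Port system inoperative [AND]: one cut set from each child combined → 1 × 1 × 1 = 1 cut set(s).
Pump set lost [AND]: one cut set from each child combined → 1 × 1 = 1 cut set(s).
Starboard system fails [AND]: one cut set from each child combined → 1 × 1 × 1 = 1 cut set(s).
NFU path lost [AND]: one cut set from each child combined → 1 × 1 = 1 cut set(s).
Followup chain unavailable [AND]: one cut set from each child combined → 1 × 1 × 1 = 1 cut set(s).
Ship steering unresponsive [OR]: union of children's cut sets → 3 cut set(s).
Minimal cut sets: {Autopilot interface is out, Backup rudder actuator is inoperative, South solenoid block lost}; {#2 changeover valve is inoperative, #3 steering pump faulted, Left followup amplifier fails, Standby feedback unit is down}; {#3 relief valve lost, North helm transmitter offline, North tiller link degraded, Upper rudder actuator 2 lost}.

3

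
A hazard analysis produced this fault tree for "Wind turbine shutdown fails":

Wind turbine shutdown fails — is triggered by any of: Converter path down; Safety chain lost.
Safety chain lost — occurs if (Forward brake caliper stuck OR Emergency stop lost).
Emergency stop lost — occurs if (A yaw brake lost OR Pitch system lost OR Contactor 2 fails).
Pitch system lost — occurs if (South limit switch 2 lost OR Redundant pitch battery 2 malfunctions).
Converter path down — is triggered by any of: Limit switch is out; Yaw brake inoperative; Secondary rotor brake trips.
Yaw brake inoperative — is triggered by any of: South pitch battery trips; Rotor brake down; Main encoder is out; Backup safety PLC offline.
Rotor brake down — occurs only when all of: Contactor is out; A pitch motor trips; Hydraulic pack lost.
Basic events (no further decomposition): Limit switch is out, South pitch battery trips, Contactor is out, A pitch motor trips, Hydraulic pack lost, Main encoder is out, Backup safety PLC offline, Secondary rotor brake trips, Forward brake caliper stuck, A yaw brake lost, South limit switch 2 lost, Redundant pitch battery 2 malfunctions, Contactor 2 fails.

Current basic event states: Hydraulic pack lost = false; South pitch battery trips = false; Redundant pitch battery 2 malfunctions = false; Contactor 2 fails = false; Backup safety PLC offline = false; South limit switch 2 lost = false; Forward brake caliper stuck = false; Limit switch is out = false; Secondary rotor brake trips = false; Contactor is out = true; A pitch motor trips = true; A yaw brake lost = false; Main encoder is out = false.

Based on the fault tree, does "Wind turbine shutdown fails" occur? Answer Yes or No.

Rotor brake down [AND]: Contactor is out=occurs, A pitch motor trips=occurs, Hydraulic pack lost=not → not all inputs occur → does not occur.
Yaw brake inoperative [OR]: South pitch battery trips=not, Rotor brake down=not, Main encoder is out=not, Backup safety PLC offline=not → no input occurs → does not occur.
Converter path down [OR]: Limit switch is out=not, Yaw brake inoperative=not, Secondary rotor brake trips=not → no input occurs → does not occur.
Pitch system lost [OR]: South limit switch 2 lost=not, Redundant pitch battery 2 malfunctions=not → no input occurs → does not occur.
Emergency stop lost [OR]: A yaw brake lost=not, Pitch system lost=not, Contactor 2 fails=not → no input occurs → does not occur.
Safety chain lost [OR]: Forward brake caliper stuck=not, Emergency stop lost=not → no input occurs → does not occur.
Wind turbine shutdown fails [OR]: Converter path down=not, Safety chain lost=not → no input occurs → does not occur.

No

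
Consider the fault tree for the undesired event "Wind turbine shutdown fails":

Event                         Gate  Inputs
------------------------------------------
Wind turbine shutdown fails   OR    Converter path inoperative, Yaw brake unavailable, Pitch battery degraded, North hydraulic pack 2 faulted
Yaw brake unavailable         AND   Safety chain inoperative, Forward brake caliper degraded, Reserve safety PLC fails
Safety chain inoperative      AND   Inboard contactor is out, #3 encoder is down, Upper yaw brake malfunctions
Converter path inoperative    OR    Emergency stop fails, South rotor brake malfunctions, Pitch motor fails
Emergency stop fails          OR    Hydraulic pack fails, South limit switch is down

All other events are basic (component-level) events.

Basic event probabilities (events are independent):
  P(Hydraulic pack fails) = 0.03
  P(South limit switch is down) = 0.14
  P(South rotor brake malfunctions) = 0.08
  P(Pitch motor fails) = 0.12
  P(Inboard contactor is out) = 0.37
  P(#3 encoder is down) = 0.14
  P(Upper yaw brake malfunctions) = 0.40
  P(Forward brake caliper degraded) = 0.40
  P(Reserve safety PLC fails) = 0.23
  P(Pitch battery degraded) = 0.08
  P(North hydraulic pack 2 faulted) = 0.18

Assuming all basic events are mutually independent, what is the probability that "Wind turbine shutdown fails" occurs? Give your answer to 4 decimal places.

0.4915

P(Emergency stop fails) [OR] = 1 − (1−0.03) × (1−0.14) = 0.165800
P(Converter path inoperative) [OR] = 1 − (1−0.165800) × (1−0.08) × (1−0.12) = 0.324632
P(Safety chain inoperative) [AND] = 0.37 × 0.14 × 0.40 = 0.020720
P(Yaw brake unavailable) [AND] = 0.020720 × 0.40 × 0.23 = 0.001906
P(Wind turbine shutdown fails) [OR] = 1 − (1−0.324632) × (1−0.001906) × (1−0.08) × (1−0.18) = 0.491473
Rounded to 4 decimal places: P(Wind turbine shutdown fails) ≈ 0.4915.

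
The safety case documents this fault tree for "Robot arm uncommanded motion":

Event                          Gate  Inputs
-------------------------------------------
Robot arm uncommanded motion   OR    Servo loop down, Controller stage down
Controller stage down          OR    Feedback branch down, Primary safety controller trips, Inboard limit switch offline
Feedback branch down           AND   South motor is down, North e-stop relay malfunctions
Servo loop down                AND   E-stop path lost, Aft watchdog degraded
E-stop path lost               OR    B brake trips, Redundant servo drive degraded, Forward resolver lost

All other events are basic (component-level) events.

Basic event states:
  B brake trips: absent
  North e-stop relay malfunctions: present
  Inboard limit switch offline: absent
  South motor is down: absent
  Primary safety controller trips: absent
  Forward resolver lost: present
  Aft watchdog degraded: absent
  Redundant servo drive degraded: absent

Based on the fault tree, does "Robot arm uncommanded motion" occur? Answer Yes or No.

No

E-stop path lost [OR]: B brake trips=not, Redundant servo drive degraded=not, Forward resolver lost=occurs → at least one input occurs → occurs.
Servo loop down [AND]: E-stop path lost=occurs, Aft watchdog degraded=not → not all inputs occur → does not occur.
Feedback branch down [AND]: South motor is down=not, North e-stop relay malfunctions=occurs → not all inputs occur → does not occur.
Controller stage down [OR]: Feedback branch down=not, Primary safety controller trips=not, Inboard limit switch offline=not → no input occurs → does not occur.
Robot arm uncommanded motion [OR]: Servo loop down=not, Controller stage down=not → no input occurs → does not occur.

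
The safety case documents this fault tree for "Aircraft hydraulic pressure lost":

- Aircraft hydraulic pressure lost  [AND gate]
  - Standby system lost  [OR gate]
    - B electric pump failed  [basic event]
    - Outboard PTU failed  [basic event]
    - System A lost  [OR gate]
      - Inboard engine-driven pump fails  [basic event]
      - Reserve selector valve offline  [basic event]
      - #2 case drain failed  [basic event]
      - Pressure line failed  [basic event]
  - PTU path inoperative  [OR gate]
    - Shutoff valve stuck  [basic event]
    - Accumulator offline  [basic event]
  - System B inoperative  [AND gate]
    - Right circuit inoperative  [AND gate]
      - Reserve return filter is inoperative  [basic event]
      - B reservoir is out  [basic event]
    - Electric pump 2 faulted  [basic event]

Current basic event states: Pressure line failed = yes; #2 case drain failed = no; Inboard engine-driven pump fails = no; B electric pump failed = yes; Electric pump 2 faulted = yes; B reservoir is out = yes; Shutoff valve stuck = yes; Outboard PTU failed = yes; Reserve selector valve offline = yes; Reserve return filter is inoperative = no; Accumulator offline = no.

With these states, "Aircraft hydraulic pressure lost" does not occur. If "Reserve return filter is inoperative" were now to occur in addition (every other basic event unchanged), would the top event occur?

Yes

Counterfactual: set "Reserve return filter is inoperative" to occurred.
System A lost [OR]: Inboard engine-driven pump fails=not, Reserve selector valve offline=occurs, #2 case drain failed=not, Pressure line failed=occurs → at least one input occurs → occurs.
Standby system lost [OR]: B electric pump failed=occurs, Outboard PTU failed=occurs, System A lost=occurs → at least one input occurs → occurs.
PTU path inoperative [OR]: Shutoff valve stuck=occurs, Accumulator offline=not → at least one input occurs → occurs.
Right circuit inoperative [AND]: Reserve return filter is inoperative=occurs, B reservoir is out=occurs → all inputs occur → occurs.
System B inoperative [AND]: Right circuit inoperative=occurs, Electric pump 2 faulted=occurs → all inputs occur → occurs.
Aircraft hydraulic pressure lost [AND]: Standby system lost=occurs, PTU path inoperative=occurs, System B inoperative=occurs → all inputs occur → occurs.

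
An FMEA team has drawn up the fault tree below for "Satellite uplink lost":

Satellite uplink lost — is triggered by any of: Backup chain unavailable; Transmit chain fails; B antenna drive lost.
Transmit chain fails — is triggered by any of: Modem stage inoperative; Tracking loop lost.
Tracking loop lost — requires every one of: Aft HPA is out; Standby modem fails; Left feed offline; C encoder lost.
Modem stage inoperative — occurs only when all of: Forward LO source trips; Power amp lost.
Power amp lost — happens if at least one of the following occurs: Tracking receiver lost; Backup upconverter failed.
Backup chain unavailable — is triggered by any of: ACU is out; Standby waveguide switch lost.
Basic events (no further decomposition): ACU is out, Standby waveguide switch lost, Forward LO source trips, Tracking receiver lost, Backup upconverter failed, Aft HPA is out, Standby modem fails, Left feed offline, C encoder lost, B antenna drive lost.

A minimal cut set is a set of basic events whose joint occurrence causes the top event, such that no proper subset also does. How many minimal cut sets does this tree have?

6

Backup chain unavailable [OR]: union of children's cut sets → 2 cut set(s).
Power amp lost [OR]: union of children's cut sets → 2 cut set(s).
Modem stage inoperative [AND]: one cut set from each child combined → 1 × 2 = 2 cut set(s).
Tracking loop lost [AND]: one cut set from each child combined → 1 × 1 × 1 × 1 = 1 cut set(s).
Transmit chain fails [OR]: union of children's cut sets → 3 cut set(s).
Satellite uplink lost [OR]: union of children's cut sets → 6 cut set(s).
Minimal cut sets: {ACU is out}; {Standby waveguide switch lost}; {Forward LO source trips, Tracking receiver lost}; {Backup upconverter failed, Forward LO source trips}; {Aft HPA is out, C encoder lost, Left feed offline, Standby modem fails}; {B antenna drive lost}.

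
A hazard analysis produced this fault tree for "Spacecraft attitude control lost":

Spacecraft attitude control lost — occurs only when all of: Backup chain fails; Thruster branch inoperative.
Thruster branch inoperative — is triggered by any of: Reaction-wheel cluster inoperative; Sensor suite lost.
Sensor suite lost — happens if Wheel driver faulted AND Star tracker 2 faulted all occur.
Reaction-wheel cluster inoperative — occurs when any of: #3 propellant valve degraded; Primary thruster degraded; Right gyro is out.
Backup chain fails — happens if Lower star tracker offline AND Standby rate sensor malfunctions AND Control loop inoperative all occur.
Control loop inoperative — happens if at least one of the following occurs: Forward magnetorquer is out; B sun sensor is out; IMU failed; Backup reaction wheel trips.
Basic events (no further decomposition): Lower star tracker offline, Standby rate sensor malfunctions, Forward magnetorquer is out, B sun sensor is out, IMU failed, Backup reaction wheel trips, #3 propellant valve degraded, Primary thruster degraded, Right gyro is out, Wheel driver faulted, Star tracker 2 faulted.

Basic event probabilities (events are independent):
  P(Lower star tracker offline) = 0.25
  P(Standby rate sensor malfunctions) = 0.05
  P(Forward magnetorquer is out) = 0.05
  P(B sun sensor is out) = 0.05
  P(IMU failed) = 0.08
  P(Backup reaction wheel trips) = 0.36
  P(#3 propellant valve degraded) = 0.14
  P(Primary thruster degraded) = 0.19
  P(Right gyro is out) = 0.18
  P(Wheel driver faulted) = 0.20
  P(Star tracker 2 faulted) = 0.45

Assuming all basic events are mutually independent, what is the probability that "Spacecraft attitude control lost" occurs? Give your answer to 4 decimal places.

P(Control loop inoperative) [OR] = 1 − (1−0.05) × (1−0.05) × (1−0.08) × (1−0.36) = 0.468608
P(Backup chain fails) [AND] = 0.25 × 0.05 × 0.468608 = 0.005858
P(Reaction-wheel cluster inoperative) [OR] = 1 − (1−0.14) × (1−0.19) × (1−0.18) = 0.428788
P(Sensor suite lost) [AND] = 0.20 × 0.45 = 0.090000
P(Thruster branch inoperative) [OR] = 1 − (1−0.428788) × (1−0.090000) = 0.480197
P(Spacecraft attitude control lost) [AND] = 0.005858 × 0.480197 = 0.002813
Rounded to 4 decimal places: P(Spacecraft attitude control lost) ≈ 0.0028.

0.0028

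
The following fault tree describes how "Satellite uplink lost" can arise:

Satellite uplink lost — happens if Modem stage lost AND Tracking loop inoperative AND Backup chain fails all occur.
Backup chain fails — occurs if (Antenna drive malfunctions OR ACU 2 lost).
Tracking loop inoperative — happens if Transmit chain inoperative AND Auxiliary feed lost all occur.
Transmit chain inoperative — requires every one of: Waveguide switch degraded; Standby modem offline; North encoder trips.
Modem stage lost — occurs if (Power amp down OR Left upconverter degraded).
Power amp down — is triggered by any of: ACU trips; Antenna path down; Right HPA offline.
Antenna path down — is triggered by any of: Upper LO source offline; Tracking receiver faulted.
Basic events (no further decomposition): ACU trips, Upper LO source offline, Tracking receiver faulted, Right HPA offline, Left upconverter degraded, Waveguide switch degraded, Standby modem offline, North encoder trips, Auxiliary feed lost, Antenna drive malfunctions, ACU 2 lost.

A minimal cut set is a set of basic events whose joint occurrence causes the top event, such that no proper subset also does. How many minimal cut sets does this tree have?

Antenna path down [OR]: union of children's cut sets → 2 cut set(s).
Power amp down [OR]: union of children's cut sets → 4 cut set(s).
Modem stage lost [OR]: union of children's cut sets → 5 cut set(s).
Transmit chain inoperative [AND]: one cut set from each child combined → 1 × 1 × 1 = 1 cut set(s).
Tracking loop inoperative [AND]: one cut set from each child combined → 1 × 1 = 1 cut set(s).
Backup chain fails [OR]: union of children's cut sets → 2 cut set(s).
Satellite uplink lost [AND]: one cut set from each child combined → 5 × 1 × 2 = 10 cut set(s).
Minimal cut sets: {ACU trips, Antenna drive malfunctions, Auxiliary feed lost, North encoder trips, Standby modem offline, Waveguide switch degraded}; {ACU 2 lost, ACU trips, Auxiliary feed lost, North encoder trips, Standby modem offline, Waveguide switch degraded}; {Antenna drive malfunctions, Auxiliary feed lost, North encoder trips, Standby modem offline, Upper LO source offline, Waveguide switch degraded}; {ACU 2 lost, Auxiliary feed lost, North encoder trips, Standby modem offline, Upper LO source offline, Waveguide switch degraded}; {Antenna drive malfunctions, Auxiliary feed lost, North encoder trips, Standby modem offline, Tracking receiver faulted, Waveguide switch degraded}; {ACU 2 lost, Auxiliary feed lost, North encoder trips, Standby modem offline, Tracking receiver faulted, Waveguide switch degraded}; {Antenna drive malfunctions, Auxiliary feed lost, North encoder trips, Right HPA offline, Standby modem offline, Waveguide switch degraded}; {ACU 2 lost, Auxiliary feed lost, North encoder trips, Right HPA offline, Standby modem offline, Waveguide switch degraded}; {Antenna drive malfunctions, Auxiliary feed lost, Left upconverter degraded, North encoder trips, Standby modem offline, Waveguide switch degraded}; {ACU 2 lost, Auxiliary feed lost, Left upconverter degraded, North encoder trips, Standby modem offline, Waveguide switch degraded}.

10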